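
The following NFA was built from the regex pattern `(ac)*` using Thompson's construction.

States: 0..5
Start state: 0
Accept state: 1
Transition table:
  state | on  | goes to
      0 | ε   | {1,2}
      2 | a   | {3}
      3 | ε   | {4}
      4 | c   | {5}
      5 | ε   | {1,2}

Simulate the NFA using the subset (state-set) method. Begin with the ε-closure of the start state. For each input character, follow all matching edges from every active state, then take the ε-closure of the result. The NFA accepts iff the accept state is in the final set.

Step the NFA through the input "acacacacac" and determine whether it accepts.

Answer: ACCEPT

Derivation:
S₀ = ε-closure({0}) = {0,1,2}
'a' @ 1: {3,4}
'c' @ 2: {1,2,5}  [accepting]
'a' @ 3: {3,4}
'c' @ 4: {1,2,5}  [accepting]
'a' @ 5: {3,4}
'c' @ 6: {1,2,5}  [accepting]
'a' @ 7: {3,4}
'c' @ 8: {1,2,5}  [accepting]
'a' @ 9: {3,4}
'c' @ 10: {1,2,5}  [accepting]
final: {1,2,5}; accept 1 in set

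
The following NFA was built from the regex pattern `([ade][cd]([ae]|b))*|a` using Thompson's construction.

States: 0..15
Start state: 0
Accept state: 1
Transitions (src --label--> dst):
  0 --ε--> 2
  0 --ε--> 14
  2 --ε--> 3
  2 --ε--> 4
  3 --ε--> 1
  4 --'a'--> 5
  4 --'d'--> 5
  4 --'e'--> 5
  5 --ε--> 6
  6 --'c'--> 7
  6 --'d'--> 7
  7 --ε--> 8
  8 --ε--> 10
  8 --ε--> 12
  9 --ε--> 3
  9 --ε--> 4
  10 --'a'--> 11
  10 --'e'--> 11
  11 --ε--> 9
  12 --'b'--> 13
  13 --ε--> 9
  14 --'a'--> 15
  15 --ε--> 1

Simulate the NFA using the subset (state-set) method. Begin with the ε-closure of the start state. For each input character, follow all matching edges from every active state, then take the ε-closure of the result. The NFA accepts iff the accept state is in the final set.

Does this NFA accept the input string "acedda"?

S₀ = ε-closure({0}) = {0,1,2,3,4,14}
'a' @ 1: {1,5,6,15}  ✓accept
'c' @ 2: {7,8,10,12}
'e' @ 3: {1,3,4,9,11}  ✓accept
'd' @ 4: {5,6}
'd' @ 5: {7,8,10,12}
'a' @ 6: {1,3,4,9,11}  ✓accept
end set {1,3,4,9,11} — state 1 in

Answer: ACCEPT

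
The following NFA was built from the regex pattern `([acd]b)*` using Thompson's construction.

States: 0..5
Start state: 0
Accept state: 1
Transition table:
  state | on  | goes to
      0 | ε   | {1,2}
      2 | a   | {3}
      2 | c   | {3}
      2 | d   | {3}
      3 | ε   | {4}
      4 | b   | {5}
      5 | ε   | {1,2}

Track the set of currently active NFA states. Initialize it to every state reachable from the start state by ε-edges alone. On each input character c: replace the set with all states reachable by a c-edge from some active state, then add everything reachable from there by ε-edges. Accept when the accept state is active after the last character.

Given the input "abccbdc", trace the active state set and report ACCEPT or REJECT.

start: ε-closure({0}) = {0,1,2}
'a' @ 1: {3,4}
'b' @ 2: {1,2,5}  [accepting]
'c' @ 3: {3,4}
'c' @ 4: {}  — no active states
rest 'bdc' ignored (set empty)
end set {} — state 1 not in

Answer: REJECT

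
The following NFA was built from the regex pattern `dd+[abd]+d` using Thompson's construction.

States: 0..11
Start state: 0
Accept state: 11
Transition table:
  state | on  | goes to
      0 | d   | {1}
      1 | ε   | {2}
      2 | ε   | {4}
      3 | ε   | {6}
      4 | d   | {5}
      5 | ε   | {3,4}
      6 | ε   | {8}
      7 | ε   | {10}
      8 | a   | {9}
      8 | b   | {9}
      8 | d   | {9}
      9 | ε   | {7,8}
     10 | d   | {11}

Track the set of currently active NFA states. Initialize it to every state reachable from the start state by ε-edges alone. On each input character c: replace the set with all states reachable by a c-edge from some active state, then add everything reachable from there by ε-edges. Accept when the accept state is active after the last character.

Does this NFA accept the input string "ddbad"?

Answer: ACCEPT

Derivation:
S₀ = ε-closure({0}) = {0}
'd' @ 1: {1,2,4}
'd' @ 2: {3,4,5,6,8}
'b' @ 3: {7,8,9,10}
'a' @ 4: {7,8,9,10}
'd' @ 5: {7,8,9,10,11}  ✓accept
after full input: {7,8,9,10,11}  (accept=11 in)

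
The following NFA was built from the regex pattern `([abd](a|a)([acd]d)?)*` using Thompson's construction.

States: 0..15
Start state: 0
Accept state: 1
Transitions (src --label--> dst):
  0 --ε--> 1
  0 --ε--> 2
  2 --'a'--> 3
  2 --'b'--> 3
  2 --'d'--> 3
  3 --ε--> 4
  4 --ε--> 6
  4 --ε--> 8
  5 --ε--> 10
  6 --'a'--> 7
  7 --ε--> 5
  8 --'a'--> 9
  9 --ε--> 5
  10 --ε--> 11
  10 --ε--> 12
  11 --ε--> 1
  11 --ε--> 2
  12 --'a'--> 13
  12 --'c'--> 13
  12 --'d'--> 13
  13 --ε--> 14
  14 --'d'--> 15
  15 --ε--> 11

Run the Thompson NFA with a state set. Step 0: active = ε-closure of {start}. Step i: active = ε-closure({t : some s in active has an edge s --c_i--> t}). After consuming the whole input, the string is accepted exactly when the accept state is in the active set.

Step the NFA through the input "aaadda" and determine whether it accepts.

Answer: ACCEPT

Derivation:
S₀ = ε-closure({0}) = {0,1,2}
'a' @ 1: {3,4,6,8}
'a' @ 2: {1,2,5,7,9,10,11,12}  [accepting]
'a' @ 3: {3,4,6,8,13,14}
'd' @ 4: {1,2,11,15}  [accepting]
'd' @ 5: {3,4,6,8}
'a' @ 6: {1,2,5,7,9,10,11,12}  [accepting]
after full input: {1,2,5,7,9,10,11,12}  (accept=1 in)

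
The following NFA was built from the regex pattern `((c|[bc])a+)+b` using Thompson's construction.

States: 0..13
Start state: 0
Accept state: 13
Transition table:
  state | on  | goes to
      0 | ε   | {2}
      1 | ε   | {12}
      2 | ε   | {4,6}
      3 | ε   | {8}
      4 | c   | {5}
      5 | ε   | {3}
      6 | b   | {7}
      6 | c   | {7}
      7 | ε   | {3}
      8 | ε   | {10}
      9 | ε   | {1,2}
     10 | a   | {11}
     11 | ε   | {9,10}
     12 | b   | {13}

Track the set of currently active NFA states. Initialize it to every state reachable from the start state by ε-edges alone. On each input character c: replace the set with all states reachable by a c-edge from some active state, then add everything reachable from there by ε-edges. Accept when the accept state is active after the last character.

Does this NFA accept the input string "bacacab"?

start: ε-closure({0}) = {0,2,4,6}
'b' @ 1: {3,7,8,10}
'a' @ 2: {1,2,4,6,9,10,11,12}
'c' @ 3: {3,5,7,8,10}
'a' @ 4: {1,2,4,6,9,10,11,12}
'c' @ 5: {3,5,7,8,10}
'a' @ 6: {1,2,4,6,9,10,11,12}
'b' @ 7: {3,7,8,10,13}  (accept∈set)
after full input: {3,7,8,10,13}  (accept=13 in)

Answer: ACCEPT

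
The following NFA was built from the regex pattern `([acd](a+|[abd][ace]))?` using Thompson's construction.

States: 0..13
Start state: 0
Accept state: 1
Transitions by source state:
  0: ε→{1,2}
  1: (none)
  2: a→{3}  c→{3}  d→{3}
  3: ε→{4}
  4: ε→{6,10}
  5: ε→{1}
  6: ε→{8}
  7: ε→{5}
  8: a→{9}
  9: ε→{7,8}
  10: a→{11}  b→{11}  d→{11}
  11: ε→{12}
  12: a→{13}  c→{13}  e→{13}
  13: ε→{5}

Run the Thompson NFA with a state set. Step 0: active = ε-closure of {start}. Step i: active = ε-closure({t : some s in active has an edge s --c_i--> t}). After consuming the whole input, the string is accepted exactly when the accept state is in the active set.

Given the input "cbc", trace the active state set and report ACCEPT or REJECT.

Answer: ACCEPT

Derivation:
S₀ = ε-closure({0}) = {0,1,2}
'c' @ 1: {3,4,6,8,10}
'b' @ 2: {11,12}
'c' @ 3: {1,5,13}  ✓accept
after full input: {1,5,13}  (accept=1 in)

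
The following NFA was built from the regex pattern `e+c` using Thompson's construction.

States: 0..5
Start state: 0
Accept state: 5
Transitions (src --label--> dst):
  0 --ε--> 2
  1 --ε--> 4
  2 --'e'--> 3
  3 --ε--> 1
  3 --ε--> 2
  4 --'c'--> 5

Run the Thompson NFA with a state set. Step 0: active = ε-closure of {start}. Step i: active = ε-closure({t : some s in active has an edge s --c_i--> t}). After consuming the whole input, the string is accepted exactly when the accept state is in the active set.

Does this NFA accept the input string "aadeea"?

Answer: REJECT

Derivation:
S₀ = ε-closure({0}) = {0,2}
'a' @ 1: {}  — dead — no transitions
rest 'adeea' ignored (set empty)
final: {}; accept 5 not in set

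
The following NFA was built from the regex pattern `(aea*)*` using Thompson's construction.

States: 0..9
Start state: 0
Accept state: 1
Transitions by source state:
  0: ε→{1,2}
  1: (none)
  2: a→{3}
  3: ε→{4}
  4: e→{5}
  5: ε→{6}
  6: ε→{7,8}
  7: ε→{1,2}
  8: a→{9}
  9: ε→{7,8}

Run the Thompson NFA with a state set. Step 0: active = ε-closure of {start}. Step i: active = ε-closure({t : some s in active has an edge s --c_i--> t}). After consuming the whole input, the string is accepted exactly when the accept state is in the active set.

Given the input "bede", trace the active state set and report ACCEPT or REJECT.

Answer: REJECT

Trace:
S₀ = ε-closure({0}) = {0,1,2}
'b' @ 1: {}  — state set empty
rest 'ede' ignored (set empty)
end set {} — state 1 not in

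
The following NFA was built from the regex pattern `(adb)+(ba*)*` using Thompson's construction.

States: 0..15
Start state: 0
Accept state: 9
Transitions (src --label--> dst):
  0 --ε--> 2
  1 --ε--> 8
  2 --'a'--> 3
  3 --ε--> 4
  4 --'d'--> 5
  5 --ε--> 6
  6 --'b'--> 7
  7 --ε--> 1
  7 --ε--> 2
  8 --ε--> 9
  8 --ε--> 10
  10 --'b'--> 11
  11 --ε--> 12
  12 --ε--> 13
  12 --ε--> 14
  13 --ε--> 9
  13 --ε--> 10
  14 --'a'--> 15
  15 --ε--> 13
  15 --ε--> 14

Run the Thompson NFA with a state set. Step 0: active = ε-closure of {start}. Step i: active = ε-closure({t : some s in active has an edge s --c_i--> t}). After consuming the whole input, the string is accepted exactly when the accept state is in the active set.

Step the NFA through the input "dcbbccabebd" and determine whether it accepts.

Answer: REJECT

Derivation:
initial (ε-close {0}): {0,2}
'd' @ 1: {}  — state set empty
rest 'cbbccabebd' ignored (set empty)
final: {}; accept 9 not in set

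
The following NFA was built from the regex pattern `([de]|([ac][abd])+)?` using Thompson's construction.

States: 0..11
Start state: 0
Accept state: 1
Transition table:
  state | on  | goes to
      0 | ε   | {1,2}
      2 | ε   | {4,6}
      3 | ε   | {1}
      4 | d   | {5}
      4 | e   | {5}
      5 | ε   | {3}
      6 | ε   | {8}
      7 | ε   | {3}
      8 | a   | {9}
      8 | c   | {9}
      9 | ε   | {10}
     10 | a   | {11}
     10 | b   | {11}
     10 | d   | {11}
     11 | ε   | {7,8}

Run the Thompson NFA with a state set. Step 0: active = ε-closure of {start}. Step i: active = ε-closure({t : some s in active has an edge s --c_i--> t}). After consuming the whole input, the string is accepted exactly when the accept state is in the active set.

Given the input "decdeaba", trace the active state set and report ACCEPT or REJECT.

initial (ε-close {0}): {0,1,2,4,6,8}
'd' @ 1: {1,3,5}  (accept∈set)
'e' @ 2: {}  — no active states
rest 'cdeaba' ignored (set empty)
after full input: {}  (accept=1 not in)

Answer: REJECT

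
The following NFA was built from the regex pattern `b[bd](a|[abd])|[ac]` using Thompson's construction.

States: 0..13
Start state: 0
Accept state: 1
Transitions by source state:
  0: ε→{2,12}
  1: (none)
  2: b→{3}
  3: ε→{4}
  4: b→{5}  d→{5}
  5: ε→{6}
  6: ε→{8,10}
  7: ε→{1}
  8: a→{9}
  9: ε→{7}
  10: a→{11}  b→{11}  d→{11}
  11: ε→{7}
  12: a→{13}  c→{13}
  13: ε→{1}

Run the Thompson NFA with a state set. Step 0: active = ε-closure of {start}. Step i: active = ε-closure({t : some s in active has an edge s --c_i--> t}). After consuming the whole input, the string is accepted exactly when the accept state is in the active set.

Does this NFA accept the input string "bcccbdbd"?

initial (ε-close {0}): {0,2,12}
'b' @ 1: {3,4}
'c' @ 2: {}  — dead — no transitions
rest 'ccbdbd' ignored (set empty)
after full input: {}  (accept=1 not in)

Answer: REJECT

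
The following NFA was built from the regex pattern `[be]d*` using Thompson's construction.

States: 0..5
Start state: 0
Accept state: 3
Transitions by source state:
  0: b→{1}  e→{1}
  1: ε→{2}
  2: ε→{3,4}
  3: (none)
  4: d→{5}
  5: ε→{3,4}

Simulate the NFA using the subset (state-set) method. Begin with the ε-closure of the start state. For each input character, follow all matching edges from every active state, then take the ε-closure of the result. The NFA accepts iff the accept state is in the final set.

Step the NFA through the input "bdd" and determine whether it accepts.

start: ε-closure({0}) = {0}
'b' @ 1: {1,2,3,4}  ✓accept
'd' @ 2: {3,4,5}  ✓accept
'd' @ 3: {3,4,5}  ✓accept
final: {3,4,5}; accept 3 in set

Answer: ACCEPT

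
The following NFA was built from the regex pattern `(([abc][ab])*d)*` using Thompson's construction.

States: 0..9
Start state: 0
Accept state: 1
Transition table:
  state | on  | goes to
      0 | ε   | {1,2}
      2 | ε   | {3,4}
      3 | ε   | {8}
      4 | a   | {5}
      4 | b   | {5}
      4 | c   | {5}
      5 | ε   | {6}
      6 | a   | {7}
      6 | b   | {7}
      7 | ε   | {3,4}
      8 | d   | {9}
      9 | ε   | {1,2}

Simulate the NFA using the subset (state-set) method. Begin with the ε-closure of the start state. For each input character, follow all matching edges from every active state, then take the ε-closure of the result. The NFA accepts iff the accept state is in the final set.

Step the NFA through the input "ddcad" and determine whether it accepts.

Answer: ACCEPT

Trace:
start: ε-closure({0}) = {0,1,2,3,4,8}
'd' @ 1: {1,2,3,4,8,9}  [accepting]
'd' @ 2: {1,2,3,4,8,9}  [accepting]
'c' @ 3: {5,6}
'a' @ 4: {3,4,7,8}
'd' @ 5: {1,2,3,4,8,9}  [accepting]
final: {1,2,3,4,8,9}; accept 1 in set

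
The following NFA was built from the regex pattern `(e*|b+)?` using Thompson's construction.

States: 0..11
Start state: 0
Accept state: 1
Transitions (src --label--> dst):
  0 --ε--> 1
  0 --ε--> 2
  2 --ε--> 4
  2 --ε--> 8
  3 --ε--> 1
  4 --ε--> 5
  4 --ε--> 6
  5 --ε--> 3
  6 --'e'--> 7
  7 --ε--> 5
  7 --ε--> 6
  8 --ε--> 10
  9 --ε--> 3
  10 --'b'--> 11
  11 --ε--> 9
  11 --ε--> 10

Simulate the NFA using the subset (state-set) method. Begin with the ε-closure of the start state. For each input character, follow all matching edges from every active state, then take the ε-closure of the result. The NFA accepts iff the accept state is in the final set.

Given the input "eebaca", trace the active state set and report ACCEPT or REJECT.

Answer: REJECT

Derivation:
start: ε-closure({0}) = {0,1,2,3,4,5,6,8,10}
'e' @ 1: {1,3,5,6,7}  ✓accept
'e' @ 2: {1,3,5,6,7}  ✓accept
'b' @ 3: {}  — state set empty
rest 'aca' ignored (set empty)
end set {} — state 1 not in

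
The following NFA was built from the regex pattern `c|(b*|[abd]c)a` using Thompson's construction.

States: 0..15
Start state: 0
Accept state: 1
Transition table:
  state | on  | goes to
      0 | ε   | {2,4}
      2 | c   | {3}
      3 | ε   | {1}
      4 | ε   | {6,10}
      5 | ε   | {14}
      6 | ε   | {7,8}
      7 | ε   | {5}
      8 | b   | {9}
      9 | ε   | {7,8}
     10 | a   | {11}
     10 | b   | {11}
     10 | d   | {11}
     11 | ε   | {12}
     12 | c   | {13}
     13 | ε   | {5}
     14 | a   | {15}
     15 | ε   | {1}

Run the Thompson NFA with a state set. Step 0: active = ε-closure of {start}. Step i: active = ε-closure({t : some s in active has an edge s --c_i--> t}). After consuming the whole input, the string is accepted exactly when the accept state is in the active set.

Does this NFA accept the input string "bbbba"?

S₀ = ε-closure({0}) = {0,2,4,5,6,7,8,10,14}
'b' @ 1: {5,7,8,9,11,12,14}
'b' @ 2: {5,7,8,9,14}
'b' @ 3: {5,7,8,9,14}
'b' @ 4: {5,7,8,9,14}
'a' @ 5: {1,15}  (accept∈set)
end set {1,15} — state 1 in

Answer: ACCEPT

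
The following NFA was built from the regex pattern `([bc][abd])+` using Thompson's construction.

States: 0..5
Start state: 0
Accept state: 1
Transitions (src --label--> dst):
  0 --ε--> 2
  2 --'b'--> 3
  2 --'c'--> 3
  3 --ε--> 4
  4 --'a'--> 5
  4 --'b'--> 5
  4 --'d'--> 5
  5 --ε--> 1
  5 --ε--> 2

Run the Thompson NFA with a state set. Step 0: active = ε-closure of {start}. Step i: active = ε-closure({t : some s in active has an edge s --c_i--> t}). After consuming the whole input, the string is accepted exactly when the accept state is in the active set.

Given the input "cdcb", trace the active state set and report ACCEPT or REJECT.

start: ε-closure({0}) = {0,2}
'c' @ 1: {3,4}
'd' @ 2: {1,2,5}  ✓accept
'c' @ 3: {3,4}
'b' @ 4: {1,2,5}  ✓accept
final: {1,2,5}; accept 1 in set

Answer: ACCEPT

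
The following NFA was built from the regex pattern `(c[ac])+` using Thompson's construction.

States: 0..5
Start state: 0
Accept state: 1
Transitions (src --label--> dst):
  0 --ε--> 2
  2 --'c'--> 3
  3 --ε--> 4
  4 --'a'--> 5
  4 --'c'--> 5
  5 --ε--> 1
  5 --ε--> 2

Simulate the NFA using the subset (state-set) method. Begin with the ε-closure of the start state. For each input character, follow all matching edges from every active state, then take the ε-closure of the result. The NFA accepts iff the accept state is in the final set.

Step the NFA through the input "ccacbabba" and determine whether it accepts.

S₀ = ε-closure({0}) = {0,2}
'c' @ 1: {3,4}
'c' @ 2: {1,2,5}  ✓accept
'a' @ 3: {}  — state set empty
rest 'cbabba' ignored (set empty)
end set {} — state 1 not in

Answer: REJECT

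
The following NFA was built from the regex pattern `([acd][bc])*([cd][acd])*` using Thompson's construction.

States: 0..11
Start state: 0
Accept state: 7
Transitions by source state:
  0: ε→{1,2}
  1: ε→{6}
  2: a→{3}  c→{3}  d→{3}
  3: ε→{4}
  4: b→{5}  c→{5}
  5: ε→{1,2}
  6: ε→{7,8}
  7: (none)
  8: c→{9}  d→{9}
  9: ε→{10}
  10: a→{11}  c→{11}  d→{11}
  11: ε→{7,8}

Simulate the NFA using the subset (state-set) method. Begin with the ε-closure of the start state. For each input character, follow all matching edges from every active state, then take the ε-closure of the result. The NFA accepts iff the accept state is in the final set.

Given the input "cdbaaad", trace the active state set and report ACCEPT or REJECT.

S₀ = ε-closure({0}) = {0,1,2,6,7,8}
'c' @ 1: {3,4,9,10}
'd' @ 2: {7,8,11}  [accepting]
'b' @ 3: {}  — dead — no transitions
rest 'aaad' ignored (set empty)
end set {} — state 7 not in

Answer: REJECT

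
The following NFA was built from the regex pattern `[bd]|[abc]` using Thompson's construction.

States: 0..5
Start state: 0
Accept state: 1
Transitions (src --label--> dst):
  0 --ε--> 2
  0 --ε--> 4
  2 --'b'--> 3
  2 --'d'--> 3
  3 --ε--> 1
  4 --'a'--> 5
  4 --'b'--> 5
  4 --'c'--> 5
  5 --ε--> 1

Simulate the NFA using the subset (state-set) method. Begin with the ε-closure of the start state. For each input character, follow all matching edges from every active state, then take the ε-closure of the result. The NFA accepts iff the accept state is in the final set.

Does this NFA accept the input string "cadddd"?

initial (ε-close {0}): {0,2,4}
'c' @ 1: {1,5}  ✓accept
'a' @ 2: {}  — state set empty
rest 'dddd' ignored (set empty)
after full input: {}  (accept=1 not in)

Answer: REJECT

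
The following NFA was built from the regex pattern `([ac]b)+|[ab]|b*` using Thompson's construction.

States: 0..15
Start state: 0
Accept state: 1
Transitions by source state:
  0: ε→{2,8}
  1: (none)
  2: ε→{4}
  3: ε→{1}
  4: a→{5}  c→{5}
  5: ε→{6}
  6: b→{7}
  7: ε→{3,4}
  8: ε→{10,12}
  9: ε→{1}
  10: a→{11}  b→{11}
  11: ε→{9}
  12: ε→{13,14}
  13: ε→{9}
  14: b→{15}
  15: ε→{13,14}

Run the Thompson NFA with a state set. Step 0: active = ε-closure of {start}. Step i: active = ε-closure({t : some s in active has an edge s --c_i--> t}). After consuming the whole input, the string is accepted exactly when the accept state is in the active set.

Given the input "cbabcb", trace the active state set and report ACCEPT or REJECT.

Answer: ACCEPT

Steps:
initial (ε-close {0}): {0,1,2,4,8,9,10,12,13,14}
'c' @ 1: {5,6}
'b' @ 2: {1,3,4,7}  [accepting]
'a' @ 3: {5,6}
'b' @ 4: {1,3,4,7}  [accepting]
'c' @ 5: {5,6}
'b' @ 6: {1,3,4,7}  [accepting]
end set {1,3,4,7} — state 1 in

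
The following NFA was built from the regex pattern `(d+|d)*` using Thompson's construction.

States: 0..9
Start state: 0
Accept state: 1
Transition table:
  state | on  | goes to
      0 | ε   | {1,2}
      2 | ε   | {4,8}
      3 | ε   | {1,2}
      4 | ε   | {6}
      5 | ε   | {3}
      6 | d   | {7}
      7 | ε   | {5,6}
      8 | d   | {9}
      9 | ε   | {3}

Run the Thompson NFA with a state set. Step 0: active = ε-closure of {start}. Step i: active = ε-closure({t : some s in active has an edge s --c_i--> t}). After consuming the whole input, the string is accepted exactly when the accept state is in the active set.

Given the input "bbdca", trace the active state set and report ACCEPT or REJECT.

Answer: REJECT

Trace:
S₀ = ε-closure({0}) = {0,1,2,4,6,8}
'b' @ 1: {}  — dead — no transitions
rest 'bdca' ignored (set empty)
end set {} — state 1 not in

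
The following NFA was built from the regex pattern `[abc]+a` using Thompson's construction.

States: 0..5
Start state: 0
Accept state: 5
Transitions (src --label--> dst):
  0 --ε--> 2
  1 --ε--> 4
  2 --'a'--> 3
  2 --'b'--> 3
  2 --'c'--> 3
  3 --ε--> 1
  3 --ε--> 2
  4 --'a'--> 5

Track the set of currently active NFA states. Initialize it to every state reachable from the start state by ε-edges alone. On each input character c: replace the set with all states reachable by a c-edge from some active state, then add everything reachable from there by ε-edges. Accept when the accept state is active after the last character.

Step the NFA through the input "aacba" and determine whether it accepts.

start: ε-closure({0}) = {0,2}
'a' @ 1: {1,2,3,4}
'a' @ 2: {1,2,3,4,5}  ✓accept
'c' @ 3: {1,2,3,4}
'b' @ 4: {1,2,3,4}
'a' @ 5: {1,2,3,4,5}  ✓accept
after full input: {1,2,3,4,5}  (accept=5 in)

Answer: ACCEPT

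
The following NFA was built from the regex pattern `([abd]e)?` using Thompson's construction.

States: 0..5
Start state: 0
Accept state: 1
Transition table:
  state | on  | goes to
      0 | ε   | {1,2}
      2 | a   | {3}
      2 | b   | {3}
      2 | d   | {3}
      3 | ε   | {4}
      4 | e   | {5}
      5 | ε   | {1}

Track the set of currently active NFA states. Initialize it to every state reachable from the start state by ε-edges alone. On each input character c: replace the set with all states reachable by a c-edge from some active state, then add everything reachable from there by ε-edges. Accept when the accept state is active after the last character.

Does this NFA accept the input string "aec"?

Answer: REJECT

Trace:
S₀ = ε-closure({0}) = {0,1,2}
'a' @ 1: {3,4}
'e' @ 2: {1,5}  (accept∈set)
'c' @ 3: {}  — state set empty
end set {} — state 1 not in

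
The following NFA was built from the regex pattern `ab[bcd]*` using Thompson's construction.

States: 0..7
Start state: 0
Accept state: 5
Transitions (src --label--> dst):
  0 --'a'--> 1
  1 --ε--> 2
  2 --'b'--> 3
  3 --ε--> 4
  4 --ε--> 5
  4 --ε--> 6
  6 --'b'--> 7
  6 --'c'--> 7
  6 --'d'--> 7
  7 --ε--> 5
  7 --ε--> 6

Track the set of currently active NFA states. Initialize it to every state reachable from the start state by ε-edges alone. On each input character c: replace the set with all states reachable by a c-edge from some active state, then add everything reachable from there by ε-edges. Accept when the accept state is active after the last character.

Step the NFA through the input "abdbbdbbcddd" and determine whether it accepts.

Answer: ACCEPT

Steps:
start: ε-closure({0}) = {0}
'a' @ 1: {1,2}
'b' @ 2: {3,4,5,6}  ✓accept
'd' @ 3: {5,6,7}  ✓accept
'b' @ 4: {5,6,7}  ✓accept
'b' @ 5: {5,6,7}  ✓accept
'd' @ 6: {5,6,7}  ✓accept
'b' @ 7: {5,6,7}  ✓accept
'b' @ 8: {5,6,7}  ✓accept
'c' @ 9: {5,6,7}  ✓accept
'd' @ 10: {5,6,7}  ✓accept
'd' @ 11: {5,6,7}  ✓accept
'd' @ 12: {5,6,7}  ✓accept
end set {5,6,7} — state 5 in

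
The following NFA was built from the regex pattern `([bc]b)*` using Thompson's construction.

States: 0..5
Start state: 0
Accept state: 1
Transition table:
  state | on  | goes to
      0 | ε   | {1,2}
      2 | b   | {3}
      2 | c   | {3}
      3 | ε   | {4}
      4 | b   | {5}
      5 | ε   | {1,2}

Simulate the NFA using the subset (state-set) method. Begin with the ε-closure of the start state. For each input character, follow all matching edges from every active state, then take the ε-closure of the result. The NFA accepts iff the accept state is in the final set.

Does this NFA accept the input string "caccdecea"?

Answer: REJECT

Steps:
start: ε-closure({0}) = {0,1,2}
'c' @ 1: {3,4}
'a' @ 2: {}  — no active states
rest 'ccdecea' ignored (set empty)
final: {}; accept 1 not in set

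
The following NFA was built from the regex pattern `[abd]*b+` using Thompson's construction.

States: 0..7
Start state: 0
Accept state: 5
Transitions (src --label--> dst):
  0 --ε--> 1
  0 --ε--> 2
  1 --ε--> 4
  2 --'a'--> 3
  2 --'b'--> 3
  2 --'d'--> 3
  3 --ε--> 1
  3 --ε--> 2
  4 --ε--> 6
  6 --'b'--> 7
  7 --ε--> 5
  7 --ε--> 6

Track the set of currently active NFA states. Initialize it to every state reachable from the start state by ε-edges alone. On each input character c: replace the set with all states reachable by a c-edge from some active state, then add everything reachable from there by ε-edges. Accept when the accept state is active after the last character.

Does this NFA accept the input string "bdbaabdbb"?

S₀ = ε-closure({0}) = {0,1,2,4,6}
'b' @ 1: {1,2,3,4,5,6,7}  [accepting]
'd' @ 2: {1,2,3,4,6}
'b' @ 3: {1,2,3,4,5,6,7}  [accepting]
'a' @ 4: {1,2,3,4,6}
'a' @ 5: {1,2,3,4,6}
'b' @ 6: {1,2,3,4,5,6,7}  [accepting]
'd' @ 7: {1,2,3,4,6}
'b' @ 8: {1,2,3,4,5,6,7}  [accepting]
'b' @ 9: {1,2,3,4,5,6,7}  [accepting]
after full input: {1,2,3,4,5,6,7}  (accept=5 in)

Answer: ACCEPT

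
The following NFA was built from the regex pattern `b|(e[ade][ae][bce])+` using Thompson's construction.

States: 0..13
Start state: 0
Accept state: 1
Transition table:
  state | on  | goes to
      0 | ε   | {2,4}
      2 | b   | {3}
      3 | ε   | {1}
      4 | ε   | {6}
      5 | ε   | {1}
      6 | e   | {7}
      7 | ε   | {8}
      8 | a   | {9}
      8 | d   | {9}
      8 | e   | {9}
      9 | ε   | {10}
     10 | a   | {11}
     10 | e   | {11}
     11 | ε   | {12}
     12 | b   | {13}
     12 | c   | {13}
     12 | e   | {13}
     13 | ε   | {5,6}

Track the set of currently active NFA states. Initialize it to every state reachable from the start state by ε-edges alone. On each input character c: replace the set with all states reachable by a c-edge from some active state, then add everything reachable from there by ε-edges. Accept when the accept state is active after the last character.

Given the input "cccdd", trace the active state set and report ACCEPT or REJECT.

Answer: REJECT

Derivation:
initial (ε-close {0}): {0,2,4,6}
'c' @ 1: {}  — dead — no transitions
rest 'ccdd' ignored (set empty)
final: {}; accept 1 not in set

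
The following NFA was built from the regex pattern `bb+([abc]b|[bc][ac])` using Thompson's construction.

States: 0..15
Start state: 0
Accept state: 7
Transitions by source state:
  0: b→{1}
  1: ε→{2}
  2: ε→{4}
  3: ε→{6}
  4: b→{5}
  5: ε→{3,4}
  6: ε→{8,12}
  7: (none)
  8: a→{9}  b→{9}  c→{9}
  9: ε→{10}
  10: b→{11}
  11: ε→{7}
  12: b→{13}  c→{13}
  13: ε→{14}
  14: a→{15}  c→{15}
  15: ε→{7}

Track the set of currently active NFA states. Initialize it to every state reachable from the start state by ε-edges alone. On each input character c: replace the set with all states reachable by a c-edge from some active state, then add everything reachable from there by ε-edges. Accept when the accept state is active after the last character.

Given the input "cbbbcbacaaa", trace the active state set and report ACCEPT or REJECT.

initial (ε-close {0}): {0}
'c' @ 1: {}  — state set empty
rest 'bbbcbacaaa' ignored (set empty)
after full input: {}  (accept=7 not in)

Answer: REJECT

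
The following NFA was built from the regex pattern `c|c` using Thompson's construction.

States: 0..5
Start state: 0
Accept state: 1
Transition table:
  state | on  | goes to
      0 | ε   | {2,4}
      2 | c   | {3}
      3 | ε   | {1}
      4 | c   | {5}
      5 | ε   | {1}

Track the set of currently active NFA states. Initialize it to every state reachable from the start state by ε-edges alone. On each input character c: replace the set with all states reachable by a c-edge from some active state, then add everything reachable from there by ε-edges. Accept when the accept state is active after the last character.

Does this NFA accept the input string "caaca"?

Answer: REJECT

Steps:
initial (ε-close {0}): {0,2,4}
'c' @ 1: {1,3,5}  ✓accept
'a' @ 2: {}  — state set empty
rest 'aca' ignored (set empty)
after full input: {}  (accept=1 not in)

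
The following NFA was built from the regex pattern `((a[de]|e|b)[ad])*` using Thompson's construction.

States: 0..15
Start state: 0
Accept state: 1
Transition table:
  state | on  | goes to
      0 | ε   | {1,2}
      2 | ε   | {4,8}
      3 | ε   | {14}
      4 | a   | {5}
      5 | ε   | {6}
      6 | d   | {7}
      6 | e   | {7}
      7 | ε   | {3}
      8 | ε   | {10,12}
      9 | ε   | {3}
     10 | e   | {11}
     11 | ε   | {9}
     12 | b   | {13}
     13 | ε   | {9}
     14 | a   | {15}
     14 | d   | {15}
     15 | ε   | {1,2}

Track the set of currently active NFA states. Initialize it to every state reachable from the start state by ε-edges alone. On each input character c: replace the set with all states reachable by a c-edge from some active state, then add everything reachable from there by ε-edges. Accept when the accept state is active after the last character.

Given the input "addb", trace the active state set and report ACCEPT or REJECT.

S₀ = ε-closure({0}) = {0,1,2,4,8,10,12}
'a' @ 1: {5,6}
'd' @ 2: {3,7,14}
'd' @ 3: {1,2,4,8,10,12,15}  ✓accept
'b' @ 4: {3,9,13,14}
final: {3,9,13,14}; accept 1 not in set

Answer: REJECT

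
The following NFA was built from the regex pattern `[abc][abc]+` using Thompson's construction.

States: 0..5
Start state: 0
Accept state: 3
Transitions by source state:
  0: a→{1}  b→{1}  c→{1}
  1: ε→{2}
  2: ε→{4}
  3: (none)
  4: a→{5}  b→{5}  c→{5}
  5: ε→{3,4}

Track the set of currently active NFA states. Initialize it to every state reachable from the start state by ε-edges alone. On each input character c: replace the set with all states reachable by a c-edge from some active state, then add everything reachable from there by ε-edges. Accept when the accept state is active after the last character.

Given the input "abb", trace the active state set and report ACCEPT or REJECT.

Answer: ACCEPT

Trace:
initial (ε-close {0}): {0}
'a' @ 1: {1,2,4}
'b' @ 2: {3,4,5}  (accept∈set)
'b' @ 3: {3,4,5}  (accept∈set)
final: {3,4,5}; accept 3 in set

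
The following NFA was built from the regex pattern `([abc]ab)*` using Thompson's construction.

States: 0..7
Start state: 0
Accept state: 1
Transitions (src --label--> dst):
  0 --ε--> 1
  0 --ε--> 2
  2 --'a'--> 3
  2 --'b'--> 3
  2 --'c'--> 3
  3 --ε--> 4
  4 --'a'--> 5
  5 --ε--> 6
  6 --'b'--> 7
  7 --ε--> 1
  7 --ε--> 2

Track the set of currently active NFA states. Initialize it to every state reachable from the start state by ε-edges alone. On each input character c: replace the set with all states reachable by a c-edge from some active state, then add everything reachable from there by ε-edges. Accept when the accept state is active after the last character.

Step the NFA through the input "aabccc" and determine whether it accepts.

start: ε-closure({0}) = {0,1,2}
'a' @ 1: {3,4}
'a' @ 2: {5,6}
'b' @ 3: {1,2,7}  ✓accept
'c' @ 4: {3,4}
'c' @ 5: {}  — no active states
rest 'c' ignored (set empty)
after full input: {}  (accept=1 not in)

Answer: REJECT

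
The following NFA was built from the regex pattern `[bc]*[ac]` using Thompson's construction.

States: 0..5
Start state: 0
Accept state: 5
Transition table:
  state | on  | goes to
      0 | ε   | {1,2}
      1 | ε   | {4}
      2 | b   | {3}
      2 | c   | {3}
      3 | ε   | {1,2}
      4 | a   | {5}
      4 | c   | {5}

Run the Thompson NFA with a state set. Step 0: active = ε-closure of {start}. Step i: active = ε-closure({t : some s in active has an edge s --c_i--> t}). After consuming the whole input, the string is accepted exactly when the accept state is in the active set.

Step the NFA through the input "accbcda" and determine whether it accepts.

initial (ε-close {0}): {0,1,2,4}
'a' @ 1: {5}  ✓accept
'c' @ 2: {}  — state set empty
rest 'cbcda' ignored (set empty)
end set {} — state 5 not in

Answer: REJECT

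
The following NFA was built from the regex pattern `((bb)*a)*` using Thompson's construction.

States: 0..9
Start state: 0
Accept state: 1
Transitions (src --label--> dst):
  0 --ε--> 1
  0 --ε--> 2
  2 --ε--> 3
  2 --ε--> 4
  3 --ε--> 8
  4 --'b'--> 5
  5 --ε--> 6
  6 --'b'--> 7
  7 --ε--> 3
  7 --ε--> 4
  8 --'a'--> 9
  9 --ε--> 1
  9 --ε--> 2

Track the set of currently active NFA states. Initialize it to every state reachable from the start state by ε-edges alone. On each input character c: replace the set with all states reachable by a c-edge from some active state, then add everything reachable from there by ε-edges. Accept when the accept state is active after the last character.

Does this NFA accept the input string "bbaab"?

Answer: REJECT

Trace:
S₀ = ε-closure({0}) = {0,1,2,3,4,8}
'b' @ 1: {5,6}
'b' @ 2: {3,4,7,8}
'a' @ 3: {1,2,3,4,8,9}  [accepting]
'a' @ 4: {1,2,3,4,8,9}  [accepting]
'b' @ 5: {5,6}
final: {5,6}; accept 1 not in set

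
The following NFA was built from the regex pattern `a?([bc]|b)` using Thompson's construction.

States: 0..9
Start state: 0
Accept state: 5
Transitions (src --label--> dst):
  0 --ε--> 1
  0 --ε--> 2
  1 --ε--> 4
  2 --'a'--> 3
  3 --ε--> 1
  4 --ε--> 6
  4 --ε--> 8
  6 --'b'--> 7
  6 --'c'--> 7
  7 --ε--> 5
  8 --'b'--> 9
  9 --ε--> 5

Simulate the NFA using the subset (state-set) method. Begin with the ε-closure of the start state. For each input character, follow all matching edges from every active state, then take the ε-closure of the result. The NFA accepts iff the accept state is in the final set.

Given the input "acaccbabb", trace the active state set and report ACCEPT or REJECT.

Answer: REJECT

Steps:
initial (ε-close {0}): {0,1,2,4,6,8}
'a' @ 1: {1,3,4,6,8}
'c' @ 2: {5,7}  [accepting]
'a' @ 3: {}  — no active states
rest 'ccbabb' ignored (set empty)
after full input: {}  (accept=5 not in)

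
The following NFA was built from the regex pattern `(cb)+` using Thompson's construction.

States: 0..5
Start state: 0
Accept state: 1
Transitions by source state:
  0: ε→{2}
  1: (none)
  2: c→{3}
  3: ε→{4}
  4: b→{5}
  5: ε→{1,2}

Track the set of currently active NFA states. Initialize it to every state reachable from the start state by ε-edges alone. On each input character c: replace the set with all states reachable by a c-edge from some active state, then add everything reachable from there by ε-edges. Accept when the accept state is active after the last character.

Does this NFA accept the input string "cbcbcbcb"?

start: ε-closure({0}) = {0,2}
'c' @ 1: {3,4}
'b' @ 2: {1,2,5}  (accept∈set)
'c' @ 3: {3,4}
'b' @ 4: {1,2,5}  (accept∈set)
'c' @ 5: {3,4}
'b' @ 6: {1,2,5}  (accept∈set)
'c' @ 7: {3,4}
'b' @ 8: {1,2,5}  (accept∈set)
end set {1,2,5} — state 1 in

Answer: ACCEPT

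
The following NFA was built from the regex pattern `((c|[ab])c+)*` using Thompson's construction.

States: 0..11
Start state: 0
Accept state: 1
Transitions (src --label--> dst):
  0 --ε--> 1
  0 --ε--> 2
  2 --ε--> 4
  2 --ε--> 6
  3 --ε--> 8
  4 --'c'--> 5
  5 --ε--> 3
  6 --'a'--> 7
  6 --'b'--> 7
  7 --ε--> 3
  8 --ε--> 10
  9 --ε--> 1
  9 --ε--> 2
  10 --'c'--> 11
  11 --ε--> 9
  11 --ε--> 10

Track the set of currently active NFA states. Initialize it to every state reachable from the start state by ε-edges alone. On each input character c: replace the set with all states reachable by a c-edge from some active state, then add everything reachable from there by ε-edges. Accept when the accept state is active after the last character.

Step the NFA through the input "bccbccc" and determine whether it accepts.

start: ε-closure({0}) = {0,1,2,4,6}
'b' @ 1: {3,7,8,10}
'c' @ 2: {1,2,4,6,9,10,11}  ✓accept
'c' @ 3: {1,2,3,4,5,6,8,9,10,11}  ✓accept
'b' @ 4: {3,7,8,10}
'c' @ 5: {1,2,4,6,9,10,11}  ✓accept
'c' @ 6: {1,2,3,4,5,6,8,9,10,11}  ✓accept
'c' @ 7: {1,2,3,4,5,6,8,9,10,11}  ✓accept
after full input: {1,2,3,4,5,6,8,9,10,11}  (accept=1 in)

Answer: ACCEPT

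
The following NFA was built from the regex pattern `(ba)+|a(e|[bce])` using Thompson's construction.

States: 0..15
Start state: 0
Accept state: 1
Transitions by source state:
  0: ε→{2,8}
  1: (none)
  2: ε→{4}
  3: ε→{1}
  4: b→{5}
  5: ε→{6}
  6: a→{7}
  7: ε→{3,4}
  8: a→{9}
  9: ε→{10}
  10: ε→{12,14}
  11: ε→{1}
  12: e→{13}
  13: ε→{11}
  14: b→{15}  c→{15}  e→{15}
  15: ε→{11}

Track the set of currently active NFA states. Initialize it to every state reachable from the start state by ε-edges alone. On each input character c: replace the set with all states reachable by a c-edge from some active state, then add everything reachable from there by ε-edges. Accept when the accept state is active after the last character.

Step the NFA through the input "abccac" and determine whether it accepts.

Answer: REJECT

Trace:
S₀ = ε-closure({0}) = {0,2,4,8}
'a' @ 1: {9,10,12,14}
'b' @ 2: {1,11,15}  (accept∈set)
'c' @ 3: {}  — state set empty
rest 'cac' ignored (set empty)
after full input: {}  (accept=1 not in)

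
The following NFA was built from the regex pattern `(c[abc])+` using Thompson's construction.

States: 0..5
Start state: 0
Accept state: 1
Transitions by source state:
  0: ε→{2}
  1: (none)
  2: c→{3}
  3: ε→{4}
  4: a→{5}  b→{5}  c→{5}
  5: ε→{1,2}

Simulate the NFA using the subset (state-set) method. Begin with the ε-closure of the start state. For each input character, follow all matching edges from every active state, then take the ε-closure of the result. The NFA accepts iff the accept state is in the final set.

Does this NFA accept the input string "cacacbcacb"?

Answer: ACCEPT

Trace:
start: ε-closure({0}) = {0,2}
'c' @ 1: {3,4}
'a' @ 2: {1,2,5}  ✓accept
'c' @ 3: {3,4}
'a' @ 4: {1,2,5}  ✓accept
'c' @ 5: {3,4}
'b' @ 6: {1,2,5}  ✓accept
'c' @ 7: {3,4}
'a' @ 8: {1,2,5}  ✓accept
'c' @ 9: {3,4}
'b' @ 10: {1,2,5}  ✓accept
final: {1,2,5}; accept 1 in set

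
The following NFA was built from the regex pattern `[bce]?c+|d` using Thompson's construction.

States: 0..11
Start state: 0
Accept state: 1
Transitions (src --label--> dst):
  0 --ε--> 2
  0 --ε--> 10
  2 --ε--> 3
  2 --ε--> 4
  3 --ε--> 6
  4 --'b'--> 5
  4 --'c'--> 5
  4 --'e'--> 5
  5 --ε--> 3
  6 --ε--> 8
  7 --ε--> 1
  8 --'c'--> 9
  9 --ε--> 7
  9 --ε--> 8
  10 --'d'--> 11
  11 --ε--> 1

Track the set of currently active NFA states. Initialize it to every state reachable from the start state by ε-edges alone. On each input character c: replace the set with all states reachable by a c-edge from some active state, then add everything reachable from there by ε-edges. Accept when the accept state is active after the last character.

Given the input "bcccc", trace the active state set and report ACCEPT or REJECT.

initial (ε-close {0}): {0,2,3,4,6,8,10}
'b' @ 1: {3,5,6,8}
'c' @ 2: {1,7,8,9}  ✓accept
'c' @ 3: {1,7,8,9}  ✓accept
'c' @ 4: {1,7,8,9}  ✓accept
'c' @ 5: {1,7,8,9}  ✓accept
after full input: {1,7,8,9}  (accept=1 in)

Answer: ACCEPT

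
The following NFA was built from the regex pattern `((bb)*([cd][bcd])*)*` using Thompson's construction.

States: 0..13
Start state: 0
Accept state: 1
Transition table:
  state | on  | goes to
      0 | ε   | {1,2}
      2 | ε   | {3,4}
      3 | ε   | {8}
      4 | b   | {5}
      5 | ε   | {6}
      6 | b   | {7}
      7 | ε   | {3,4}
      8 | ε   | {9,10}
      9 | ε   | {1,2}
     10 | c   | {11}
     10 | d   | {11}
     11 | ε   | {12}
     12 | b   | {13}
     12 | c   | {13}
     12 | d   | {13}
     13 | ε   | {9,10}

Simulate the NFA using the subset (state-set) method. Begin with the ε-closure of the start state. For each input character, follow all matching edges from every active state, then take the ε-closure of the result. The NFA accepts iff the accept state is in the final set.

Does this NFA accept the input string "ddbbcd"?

start: ε-closure({0}) = {0,1,2,3,4,8,9,10}
'd' @ 1: {11,12}
'd' @ 2: {1,2,3,4,8,9,10,13}  [accepting]
'b' @ 3: {5,6}
'b' @ 4: {1,2,3,4,7,8,9,10}  [accepting]
'c' @ 5: {11,12}
'd' @ 6: {1,2,3,4,8,9,10,13}  [accepting]
final: {1,2,3,4,8,9,10,13}; accept 1 in set

Answer: ACCEPT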